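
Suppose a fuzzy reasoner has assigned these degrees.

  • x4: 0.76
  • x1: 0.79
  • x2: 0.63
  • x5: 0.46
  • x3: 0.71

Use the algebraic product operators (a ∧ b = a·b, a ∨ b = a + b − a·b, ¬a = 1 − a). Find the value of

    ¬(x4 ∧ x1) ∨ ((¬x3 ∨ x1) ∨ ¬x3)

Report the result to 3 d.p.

x4 ∧ x1 = a·b on (0.7600, 0.7900) = 0.6004
¬(x4 ∧ x1) = 1 − 0.6004 = 0.3996
¬x3 = 1 − 0.7100 = 0.2900
¬x3 ∨ x1 = a + b − a·b on (0.2900, 0.7900) = 0.8509
¬x3 = 1 − 0.7100 = 0.2900
(¬x3 ∨ x1) ∨ ¬x3 = a + b − a·b on (0.8509, 0.2900) = 0.8941
¬(x4 ∧ x1) ∨ ((¬x3 ∨ x1) ∨ ¬x3) = a + b − a·b on (0.3996, 0.8941) = 0.9364

0.936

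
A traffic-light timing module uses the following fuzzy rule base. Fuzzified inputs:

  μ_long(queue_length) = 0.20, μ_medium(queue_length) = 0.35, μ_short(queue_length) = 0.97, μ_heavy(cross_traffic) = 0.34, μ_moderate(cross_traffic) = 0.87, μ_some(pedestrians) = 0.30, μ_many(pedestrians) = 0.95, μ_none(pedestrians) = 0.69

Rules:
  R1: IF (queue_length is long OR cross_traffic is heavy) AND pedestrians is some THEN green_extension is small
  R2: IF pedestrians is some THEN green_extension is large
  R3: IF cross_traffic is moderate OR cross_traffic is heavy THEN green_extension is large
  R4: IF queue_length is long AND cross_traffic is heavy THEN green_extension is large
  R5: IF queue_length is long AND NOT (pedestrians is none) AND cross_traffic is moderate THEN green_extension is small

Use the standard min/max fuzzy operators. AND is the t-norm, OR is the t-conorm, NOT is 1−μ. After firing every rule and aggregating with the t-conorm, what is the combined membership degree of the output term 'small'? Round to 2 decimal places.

0.30

R1: (long=0.20 OR heavy=0.34) = 0.34; AND[min(a, b)] with some=0.30 → w = 0.30
R2: some=0.30 → w = 0.30
R3: moderate=0.87, heavy=0.34; OR[max(a, b)] → w = 0.87
R4: long=0.20, heavy=0.34; AND[min(a, b)] → w = 0.20
R5: long=0.20, ¬none=1−0.69=0.31, moderate=0.87; AND[min(a, b)] → w = 0.20
Rules with consequent 'small': {R1, R5} → strengths 0.30, 0.20
Aggregate via t-conorm [max(a, b)]: 0.30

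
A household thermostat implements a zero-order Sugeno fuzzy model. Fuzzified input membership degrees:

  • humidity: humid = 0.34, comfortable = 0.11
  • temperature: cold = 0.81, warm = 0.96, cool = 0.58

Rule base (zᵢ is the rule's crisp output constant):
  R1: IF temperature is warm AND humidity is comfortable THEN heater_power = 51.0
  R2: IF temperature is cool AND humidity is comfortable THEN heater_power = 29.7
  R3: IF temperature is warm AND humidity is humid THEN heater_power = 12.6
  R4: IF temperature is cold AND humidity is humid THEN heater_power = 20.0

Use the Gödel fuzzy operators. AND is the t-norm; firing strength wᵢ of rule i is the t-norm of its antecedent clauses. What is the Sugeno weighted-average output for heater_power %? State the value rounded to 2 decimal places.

22.18

R1 (z=51.0): warm=0.96, comfortable=0.11; AND[min(a, b)] → w = 0.11
R2 (z=29.7): cool=0.58, comfortable=0.11; AND[min(a, b)] → w = 0.11
R3 (z=12.6): warm=0.96, humid=0.34; AND[min(a, b)] → w = 0.34
R4 (z=20.0): cold=0.81, humid=0.34; AND[min(a, b)] → w = 0.34
Weighted average = (0.11·51.0 + 0.11·29.7 + 0.34·12.6 + 0.34·20.0) / (0.11 + 0.11 + 0.34 + 0.34)
  = 19.9610 / 0.9000 = 22.18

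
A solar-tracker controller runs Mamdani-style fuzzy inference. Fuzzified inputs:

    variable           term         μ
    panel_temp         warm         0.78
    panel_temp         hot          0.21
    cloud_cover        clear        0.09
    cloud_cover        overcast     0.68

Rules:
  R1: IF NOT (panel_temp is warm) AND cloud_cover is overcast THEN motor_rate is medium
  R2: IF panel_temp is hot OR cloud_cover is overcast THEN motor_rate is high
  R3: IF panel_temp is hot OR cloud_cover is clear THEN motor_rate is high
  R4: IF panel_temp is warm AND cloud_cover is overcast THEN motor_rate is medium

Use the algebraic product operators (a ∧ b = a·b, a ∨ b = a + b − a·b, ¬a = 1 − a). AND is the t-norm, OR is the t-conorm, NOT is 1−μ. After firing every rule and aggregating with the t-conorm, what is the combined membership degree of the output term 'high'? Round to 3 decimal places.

R1: ¬warm=1−0.78=0.22, overcast=0.68; AND[a·b] → w = 0.1496
R2: hot=0.21, overcast=0.68; OR[a + b − a·b] → w = 0.7472
R3: hot=0.21, clear=0.09; OR[a + b − a·b] → w = 0.2811
R4: warm=0.78, overcast=0.68; AND[a·b] → w = 0.5304
Rules with consequent 'high': {R2, R3} → strengths 0.7472, 0.2811
Aggregate via t-conorm [a + b − a·b]: 0.8183

0.818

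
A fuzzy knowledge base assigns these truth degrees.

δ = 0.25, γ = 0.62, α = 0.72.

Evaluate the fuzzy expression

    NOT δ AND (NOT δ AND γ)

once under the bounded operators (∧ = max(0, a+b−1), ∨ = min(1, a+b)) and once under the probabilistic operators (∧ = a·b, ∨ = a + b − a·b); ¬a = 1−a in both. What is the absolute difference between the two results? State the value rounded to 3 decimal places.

0.229

Under bounded:
  NOT δ = 1 − 0.25 = 0.75
  NOT δ = 1 − 0.25 = 0.75
  NOT δ AND γ = max(0, a+b−1) on (0.75, 0.62) = 0.37
  NOT δ AND (NOT δ AND γ) = max(0, a+b−1) on (0.75, 0.37) = 0.12
  → value = 0.1200
Under probabilistic:
  NOT δ = 1 − 0.2500 = 0.7500
  NOT δ = 1 − 0.2500 = 0.7500
  NOT δ AND γ = a·b on (0.7500, 0.6200) = 0.4650
  NOT δ AND (NOT δ AND γ) = a·b on (0.7500, 0.4650) = 0.3488
  → value = 0.3488
|0.1200 − 0.3488| = 0.229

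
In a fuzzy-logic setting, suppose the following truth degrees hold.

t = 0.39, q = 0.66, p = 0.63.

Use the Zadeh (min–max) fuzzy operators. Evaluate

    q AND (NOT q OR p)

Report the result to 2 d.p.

0.63

NOT q = 1 − 0.66 = 0.34
NOT q OR p = max(a, b) on (0.34, 0.63) = 0.63
q AND (NOT q OR p) = min(a, b) on (0.66, 0.63) = 0.63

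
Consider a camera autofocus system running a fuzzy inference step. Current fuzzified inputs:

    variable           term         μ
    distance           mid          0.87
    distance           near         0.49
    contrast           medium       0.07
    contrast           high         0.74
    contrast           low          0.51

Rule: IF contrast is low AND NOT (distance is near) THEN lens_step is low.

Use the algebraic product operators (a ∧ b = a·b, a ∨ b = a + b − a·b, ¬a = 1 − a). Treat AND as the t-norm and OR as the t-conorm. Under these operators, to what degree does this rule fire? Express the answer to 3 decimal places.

firing strength: low=0.51, ¬near=1−0.49=0.51; AND[a·b] → w = 0.2601

0.260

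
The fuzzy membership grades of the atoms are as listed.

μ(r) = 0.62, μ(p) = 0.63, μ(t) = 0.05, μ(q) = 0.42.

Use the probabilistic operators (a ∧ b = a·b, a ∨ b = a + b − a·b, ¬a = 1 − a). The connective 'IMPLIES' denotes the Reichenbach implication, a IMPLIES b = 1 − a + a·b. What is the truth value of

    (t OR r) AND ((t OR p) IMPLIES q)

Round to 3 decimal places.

0.399

t OR r = a + b − a·b on (0.0500, 0.6200) = 0.6390
t OR p = a + b − a·b on (0.0500, 0.6300) = 0.6485
(t OR p) IMPLIES q  [Reichenbach: 1 − a + a·b] with a=0.6485, b=0.4200 → 0.6239
(t OR r) AND ((t OR p) IMPLIES q) = a·b on (0.6390, 0.6239) = 0.3987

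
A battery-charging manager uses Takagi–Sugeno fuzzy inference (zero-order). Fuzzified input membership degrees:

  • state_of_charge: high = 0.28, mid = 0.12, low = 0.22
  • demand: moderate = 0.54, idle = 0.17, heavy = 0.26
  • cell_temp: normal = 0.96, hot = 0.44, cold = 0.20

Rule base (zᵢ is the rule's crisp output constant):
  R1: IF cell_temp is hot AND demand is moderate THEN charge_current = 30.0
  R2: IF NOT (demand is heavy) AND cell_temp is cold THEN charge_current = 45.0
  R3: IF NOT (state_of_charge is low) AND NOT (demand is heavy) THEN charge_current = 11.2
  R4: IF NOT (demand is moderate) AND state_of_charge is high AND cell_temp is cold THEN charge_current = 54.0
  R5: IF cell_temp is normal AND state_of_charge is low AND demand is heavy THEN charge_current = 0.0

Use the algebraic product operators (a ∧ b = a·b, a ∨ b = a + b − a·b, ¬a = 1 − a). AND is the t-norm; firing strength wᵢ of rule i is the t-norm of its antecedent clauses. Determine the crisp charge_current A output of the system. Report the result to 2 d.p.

20.74

R1 (z=30.0): hot=0.44, moderate=0.54; AND[a·b] → w = 0.2376
R2 (z=45.0): ¬heavy=1−0.26=0.74, cold=0.20; AND[a·b] → w = 0.1480
R3 (z=11.2): ¬low=1−0.22=0.78, ¬heavy=1−0.26=0.74; AND[a·b] → w = 0.5772
R4 (z=54.0): ¬moderate=1−0.54=0.46, high=0.28, cold=0.20; AND[a·b] → w = 0.0258
R5 (z=0.0): normal=0.96, low=0.22, heavy=0.26; AND[a·b] → w = 0.0549
Weighted average = (0.2376·30.0 + 0.1480·45.0 + 0.5772·11.2 + 0.0258·54.0 + 0.0549·0.0) / (0.2376 + 0.1480 + 0.5772 + 0.0258 + 0.0549)
  = 21.6437 / 1.0435 = 20.74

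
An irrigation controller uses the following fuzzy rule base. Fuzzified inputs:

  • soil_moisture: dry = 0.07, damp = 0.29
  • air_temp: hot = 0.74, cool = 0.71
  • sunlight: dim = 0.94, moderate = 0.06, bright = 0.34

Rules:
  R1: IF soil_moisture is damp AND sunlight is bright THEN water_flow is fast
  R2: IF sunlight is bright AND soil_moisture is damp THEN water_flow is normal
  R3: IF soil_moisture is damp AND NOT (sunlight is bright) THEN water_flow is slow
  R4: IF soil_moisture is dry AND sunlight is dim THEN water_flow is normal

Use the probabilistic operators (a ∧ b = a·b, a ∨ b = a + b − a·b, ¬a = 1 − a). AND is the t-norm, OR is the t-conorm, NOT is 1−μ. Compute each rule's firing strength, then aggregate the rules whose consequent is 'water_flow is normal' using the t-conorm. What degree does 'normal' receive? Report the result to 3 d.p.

R1: damp=0.29, bright=0.34; AND[a·b] → w = 0.0986
R2: bright=0.34, damp=0.29; AND[a·b] → w = 0.0986
R3: damp=0.29, ¬bright=1−0.34=0.66; AND[a·b] → w = 0.1914
R4: dry=0.07, dim=0.94; AND[a·b] → w = 0.0658
Rules with consequent 'normal': {R2, R4} → strengths 0.0986, 0.0658
Aggregate via t-conorm [a + b − a·b]: 0.1579

0.158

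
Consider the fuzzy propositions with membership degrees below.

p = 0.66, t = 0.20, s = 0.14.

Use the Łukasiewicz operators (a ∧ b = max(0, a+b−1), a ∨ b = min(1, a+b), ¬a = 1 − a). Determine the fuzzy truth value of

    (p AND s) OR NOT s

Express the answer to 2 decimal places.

p AND s = max(0, a+b−1) on (0.66, 0.14) = 0.00
NOT s = 1 − 0.14 = 0.86
(p AND s) OR NOT s = min(1, a+b) on (0.00, 0.86) = 0.86

0.86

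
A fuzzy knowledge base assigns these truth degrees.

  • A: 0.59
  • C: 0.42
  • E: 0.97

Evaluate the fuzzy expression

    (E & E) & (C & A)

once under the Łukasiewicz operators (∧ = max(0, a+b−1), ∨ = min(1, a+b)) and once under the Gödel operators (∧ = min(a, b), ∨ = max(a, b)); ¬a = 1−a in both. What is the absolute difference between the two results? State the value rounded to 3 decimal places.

Under Łukasiewicz:
  E & E = max(0, a+b−1) on (0.97, 0.97) = 0.94
  C & A = max(0, a+b−1) on (0.42, 0.59) = 0.01
  (E & E) & (C & A) = max(0, a+b−1) on (0.94, 0.01) = 0.00
  → value = 0.0000
Under Gödel:
  E & E = min(a, b) on (0.97, 0.97) = 0.97
  C & A = min(a, b) on (0.42, 0.59) = 0.42
  (E & E) & (C & A) = min(a, b) on (0.97, 0.42) = 0.42
  → value = 0.4200
|0.0000 − 0.4200| = 0.420

0.420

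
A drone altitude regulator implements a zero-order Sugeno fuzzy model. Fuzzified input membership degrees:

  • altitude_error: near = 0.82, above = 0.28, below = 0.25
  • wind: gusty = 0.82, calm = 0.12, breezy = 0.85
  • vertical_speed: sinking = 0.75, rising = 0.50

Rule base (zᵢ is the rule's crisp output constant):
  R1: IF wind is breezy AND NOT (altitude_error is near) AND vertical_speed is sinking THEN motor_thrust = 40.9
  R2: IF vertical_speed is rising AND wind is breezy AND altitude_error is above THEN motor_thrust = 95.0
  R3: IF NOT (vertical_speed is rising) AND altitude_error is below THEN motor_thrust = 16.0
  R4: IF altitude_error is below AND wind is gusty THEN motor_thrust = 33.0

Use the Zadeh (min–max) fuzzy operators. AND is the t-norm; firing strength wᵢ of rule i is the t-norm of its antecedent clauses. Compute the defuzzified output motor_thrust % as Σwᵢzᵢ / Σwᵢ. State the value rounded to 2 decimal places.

R1 (z=40.9): breezy=0.85, ¬near=1−0.82=0.18, sinking=0.75; AND[min(a, b)] → w = 0.18
R2 (z=95.0): rising=0.50, breezy=0.85, above=0.28; AND[min(a, b)] → w = 0.28
R3 (z=16.0): ¬rising=1−0.50=0.50, below=0.25; AND[min(a, b)] → w = 0.25
R4 (z=33.0): below=0.25, gusty=0.82; AND[min(a, b)] → w = 0.25
Weighted average = (0.18·40.9 + 0.28·95.0 + 0.25·16.0 + 0.25·33.0) / (0.18 + 0.28 + 0.25 + 0.25)
  = 46.2120 / 0.9600 = 48.14

48.14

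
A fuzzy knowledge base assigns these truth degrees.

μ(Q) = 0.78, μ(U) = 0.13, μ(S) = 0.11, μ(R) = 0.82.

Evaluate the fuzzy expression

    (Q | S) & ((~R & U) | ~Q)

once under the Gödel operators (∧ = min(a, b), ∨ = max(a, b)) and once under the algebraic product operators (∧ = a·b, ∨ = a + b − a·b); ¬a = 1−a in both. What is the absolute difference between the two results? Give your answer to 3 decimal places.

Under Gödel:
  Q | S = max(a, b) on (0.78, 0.11) = 0.78
  ~R = 1 − 0.82 = 0.18
  ~R & U = min(a, b) on (0.18, 0.13) = 0.13
  ~Q = 1 − 0.78 = 0.22
  (~R & U) | ~Q = max(a, b) on (0.13, 0.22) = 0.22
  (Q | S) & ((~R & U) | ~Q) = min(a, b) on (0.78, 0.22) = 0.22
  → value = 0.2200
Under algebraic product:
  Q | S = a + b − a·b on (0.7800, 0.1100) = 0.8042
  ~R = 1 − 0.8200 = 0.1800
  ~R & U = a·b on (0.1800, 0.1300) = 0.0234
  ~Q = 1 − 0.7800 = 0.2200
  (~R & U) | ~Q = a + b − a·b on (0.0234, 0.2200) = 0.2383
  (Q | S) & ((~R & U) | ~Q) = a·b on (0.8042, 0.2383) = 0.1916
  → value = 0.1916
|0.2200 − 0.1916| = 0.028

0.028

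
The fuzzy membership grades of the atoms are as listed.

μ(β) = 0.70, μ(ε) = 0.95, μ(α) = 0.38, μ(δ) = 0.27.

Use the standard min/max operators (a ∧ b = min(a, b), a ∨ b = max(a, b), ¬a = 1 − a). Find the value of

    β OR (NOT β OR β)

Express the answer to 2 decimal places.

0.70

NOT β = 1 − 0.70 = 0.30
NOT β OR β = max(a, b) on (0.30, 0.70) = 0.70
β OR (NOT β OR β) = max(a, b) on (0.70, 0.70) = 0.70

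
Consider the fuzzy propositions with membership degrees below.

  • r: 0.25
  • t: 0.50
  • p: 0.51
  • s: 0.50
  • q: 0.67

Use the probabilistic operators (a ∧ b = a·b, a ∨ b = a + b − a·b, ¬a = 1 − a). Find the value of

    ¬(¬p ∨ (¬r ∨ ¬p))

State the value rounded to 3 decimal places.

0.065

¬p = 1 − 0.5100 = 0.4900
¬r = 1 − 0.2500 = 0.7500
¬p = 1 − 0.5100 = 0.4900
¬r ∨ ¬p = a + b − a·b on (0.7500, 0.4900) = 0.8725
¬p ∨ (¬r ∨ ¬p) = a + b − a·b on (0.4900, 0.8725) = 0.9350
¬(¬p ∨ (¬r ∨ ¬p)) = 1 − 0.9350 = 0.0650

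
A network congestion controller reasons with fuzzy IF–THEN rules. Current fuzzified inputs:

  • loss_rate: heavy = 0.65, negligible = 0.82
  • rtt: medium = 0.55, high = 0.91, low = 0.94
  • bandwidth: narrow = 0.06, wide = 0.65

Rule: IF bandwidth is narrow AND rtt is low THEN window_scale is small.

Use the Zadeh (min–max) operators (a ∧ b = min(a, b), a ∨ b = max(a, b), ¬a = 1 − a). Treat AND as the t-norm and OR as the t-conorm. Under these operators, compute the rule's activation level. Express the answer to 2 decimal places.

0.06

firing strength: narrow=0.06, low=0.94; AND[min(a, b)] → w = 0.06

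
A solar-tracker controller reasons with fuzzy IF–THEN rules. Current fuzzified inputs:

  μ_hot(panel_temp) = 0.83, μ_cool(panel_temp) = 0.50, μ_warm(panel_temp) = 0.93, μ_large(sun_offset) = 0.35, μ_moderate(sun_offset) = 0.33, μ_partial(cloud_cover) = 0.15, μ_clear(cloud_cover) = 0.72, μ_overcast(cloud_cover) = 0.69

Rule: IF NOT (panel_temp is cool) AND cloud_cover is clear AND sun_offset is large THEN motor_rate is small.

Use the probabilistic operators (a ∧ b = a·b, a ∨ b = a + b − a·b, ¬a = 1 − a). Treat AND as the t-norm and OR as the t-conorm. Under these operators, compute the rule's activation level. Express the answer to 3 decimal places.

0.126

firing strength: ¬cool=1−0.50=0.50, clear=0.72, large=0.35; AND[a·b] → w = 0.1260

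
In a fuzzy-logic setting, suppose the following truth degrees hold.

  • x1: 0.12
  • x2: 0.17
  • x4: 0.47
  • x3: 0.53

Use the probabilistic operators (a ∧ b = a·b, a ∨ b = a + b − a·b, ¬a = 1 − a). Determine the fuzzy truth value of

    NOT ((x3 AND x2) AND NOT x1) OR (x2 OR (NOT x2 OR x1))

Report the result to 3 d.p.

0.990

x3 AND x2 = a·b on (0.5300, 0.1700) = 0.0901
NOT x1 = 1 − 0.1200 = 0.8800
(x3 AND x2) AND NOT x1 = a·b on (0.0901, 0.8800) = 0.0793
NOT ((x3 AND x2) AND NOT x1) = 1 − 0.0793 = 0.9207
NOT x2 = 1 − 0.1700 = 0.8300
NOT x2 OR x1 = a + b − a·b on (0.8300, 0.1200) = 0.8504
x2 OR (NOT x2 OR x1) = a + b − a·b on (0.1700, 0.8504) = 0.8758
NOT ((x3 AND x2) AND NOT x1) OR (x2 OR (NOT x2 OR x1)) = a + b − a·b on (0.9207, 0.8758) = 0.9902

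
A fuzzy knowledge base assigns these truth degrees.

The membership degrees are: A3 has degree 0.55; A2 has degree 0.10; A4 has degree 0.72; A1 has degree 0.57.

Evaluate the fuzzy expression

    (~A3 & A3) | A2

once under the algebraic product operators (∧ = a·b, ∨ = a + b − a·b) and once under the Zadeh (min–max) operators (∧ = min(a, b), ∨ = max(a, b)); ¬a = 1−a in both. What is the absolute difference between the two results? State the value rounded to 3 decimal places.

Under algebraic product:
  ~A3 = 1 − 0.5500 = 0.4500
  ~A3 & A3 = a·b on (0.4500, 0.5500) = 0.2475
  (~A3 & A3) | A2 = a + b − a·b on (0.2475, 0.1000) = 0.3228
  → value = 0.3228
Under Zadeh (min–max):
  ~A3 = 1 − 0.55 = 0.45
  ~A3 & A3 = min(a, b) on (0.45, 0.55) = 0.45
  (~A3 & A3) | A2 = max(a, b) on (0.45, 0.10) = 0.45
  → value = 0.4500
|0.3228 − 0.4500| = 0.127

0.127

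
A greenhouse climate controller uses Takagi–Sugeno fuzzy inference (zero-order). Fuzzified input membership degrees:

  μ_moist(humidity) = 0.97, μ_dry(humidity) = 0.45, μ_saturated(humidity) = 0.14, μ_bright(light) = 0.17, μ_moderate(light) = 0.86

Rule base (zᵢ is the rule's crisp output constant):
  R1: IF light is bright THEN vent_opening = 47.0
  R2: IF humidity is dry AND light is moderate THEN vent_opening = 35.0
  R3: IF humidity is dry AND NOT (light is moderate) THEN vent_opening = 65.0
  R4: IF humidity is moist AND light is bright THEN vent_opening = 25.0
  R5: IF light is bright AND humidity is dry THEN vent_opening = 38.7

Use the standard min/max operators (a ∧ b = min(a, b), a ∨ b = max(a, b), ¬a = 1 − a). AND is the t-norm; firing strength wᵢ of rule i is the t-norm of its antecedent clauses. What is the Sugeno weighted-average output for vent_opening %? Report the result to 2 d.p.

39.70

R1 (z=47.0): bright=0.17 → w = 0.17
R2 (z=35.0): dry=0.45, moderate=0.86; AND[min(a, b)] → w = 0.45
R3 (z=65.0): dry=0.45, ¬moderate=1−0.86=0.14; AND[min(a, b)] → w = 0.14
R4 (z=25.0): moist=0.97, bright=0.17; AND[min(a, b)] → w = 0.17
R5 (z=38.7): bright=0.17, dry=0.45; AND[min(a, b)] → w = 0.17
Weighted average = (0.17·47.0 + 0.45·35.0 + 0.14·65.0 + 0.17·25.0 + 0.17·38.7) / (0.17 + 0.45 + 0.14 + 0.17 + 0.17)
  = 43.6690 / 1.1000 = 39.70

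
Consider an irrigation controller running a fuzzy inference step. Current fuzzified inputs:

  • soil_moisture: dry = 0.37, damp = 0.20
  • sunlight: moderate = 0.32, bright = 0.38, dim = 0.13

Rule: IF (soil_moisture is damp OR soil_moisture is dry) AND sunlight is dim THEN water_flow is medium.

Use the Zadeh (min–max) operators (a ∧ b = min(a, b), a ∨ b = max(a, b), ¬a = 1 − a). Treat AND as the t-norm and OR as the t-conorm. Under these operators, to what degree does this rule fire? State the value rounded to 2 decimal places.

firing strength: (damp=0.20 OR dry=0.37) = 0.37; AND[min(a, b)] with dim=0.13 → w = 0.13

0.13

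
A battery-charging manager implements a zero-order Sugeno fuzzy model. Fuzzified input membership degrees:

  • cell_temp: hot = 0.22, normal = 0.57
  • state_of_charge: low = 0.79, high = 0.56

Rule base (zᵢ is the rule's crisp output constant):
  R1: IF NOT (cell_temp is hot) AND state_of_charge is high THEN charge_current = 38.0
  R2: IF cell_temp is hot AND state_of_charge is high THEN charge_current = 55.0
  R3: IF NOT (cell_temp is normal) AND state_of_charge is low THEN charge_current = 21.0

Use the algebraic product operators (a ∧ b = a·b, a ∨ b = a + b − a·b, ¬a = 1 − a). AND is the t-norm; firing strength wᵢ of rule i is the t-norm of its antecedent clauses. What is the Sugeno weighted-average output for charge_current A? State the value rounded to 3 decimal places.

R1 (z=38.0): ¬hot=1−0.22=0.78, high=0.56; AND[a·b] → w = 0.4368
R2 (z=55.0): hot=0.22, high=0.56; AND[a·b] → w = 0.1232
R3 (z=21.0): ¬normal=1−0.57=0.43, low=0.79; AND[a·b] → w = 0.3397
Weighted average = (0.4368·38.0 + 0.1232·55.0 + 0.3397·21.0) / (0.4368 + 0.1232 + 0.3397)
  = 30.5081 / 0.8997 = 33.909

33.909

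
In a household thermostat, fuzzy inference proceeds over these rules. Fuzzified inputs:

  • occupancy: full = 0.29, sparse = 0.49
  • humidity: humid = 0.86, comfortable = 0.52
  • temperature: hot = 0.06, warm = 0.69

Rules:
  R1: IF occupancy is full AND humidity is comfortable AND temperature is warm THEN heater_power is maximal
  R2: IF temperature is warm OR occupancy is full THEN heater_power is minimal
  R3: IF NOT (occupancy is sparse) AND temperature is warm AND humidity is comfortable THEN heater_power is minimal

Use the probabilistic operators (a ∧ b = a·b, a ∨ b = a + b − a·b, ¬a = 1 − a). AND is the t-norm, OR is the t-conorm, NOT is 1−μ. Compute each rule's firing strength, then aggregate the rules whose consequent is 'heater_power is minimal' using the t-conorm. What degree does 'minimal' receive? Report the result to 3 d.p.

0.820

R1: full=0.29, comfortable=0.52, warm=0.69; AND[a·b] → w = 0.1041
R2: warm=0.69, full=0.29; OR[a + b − a·b] → w = 0.7799
R3: ¬sparse=1−0.49=0.51, warm=0.69, comfortable=0.52; AND[a·b] → w = 0.1830
Rules with consequent 'minimal': {R2, R3} → strengths 0.7799, 0.1830
Aggregate via t-conorm [a + b − a·b]: 0.8202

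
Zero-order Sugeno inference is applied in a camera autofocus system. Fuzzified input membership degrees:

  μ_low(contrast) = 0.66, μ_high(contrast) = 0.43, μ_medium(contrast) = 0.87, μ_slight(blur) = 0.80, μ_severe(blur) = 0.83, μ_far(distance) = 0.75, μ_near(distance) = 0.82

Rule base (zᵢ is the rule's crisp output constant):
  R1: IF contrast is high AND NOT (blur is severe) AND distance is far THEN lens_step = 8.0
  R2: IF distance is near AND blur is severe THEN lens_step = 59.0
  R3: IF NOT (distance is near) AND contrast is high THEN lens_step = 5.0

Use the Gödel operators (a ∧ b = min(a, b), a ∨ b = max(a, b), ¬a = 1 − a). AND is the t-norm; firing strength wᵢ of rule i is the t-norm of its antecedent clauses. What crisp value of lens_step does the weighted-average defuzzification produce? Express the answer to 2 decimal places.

R1 (z=8.0): high=0.43, ¬severe=1−0.83=0.17, far=0.75; AND[min(a, b)] → w = 0.17
R2 (z=59.0): near=0.82, severe=0.83; AND[min(a, b)] → w = 0.82
R3 (z=5.0): ¬near=1−0.82=0.18, high=0.43; AND[min(a, b)] → w = 0.18
Weighted average = (0.17·8.0 + 0.82·59.0 + 0.18·5.0) / (0.17 + 0.82 + 0.18)
  = 50.6400 / 1.1700 = 43.28

43.28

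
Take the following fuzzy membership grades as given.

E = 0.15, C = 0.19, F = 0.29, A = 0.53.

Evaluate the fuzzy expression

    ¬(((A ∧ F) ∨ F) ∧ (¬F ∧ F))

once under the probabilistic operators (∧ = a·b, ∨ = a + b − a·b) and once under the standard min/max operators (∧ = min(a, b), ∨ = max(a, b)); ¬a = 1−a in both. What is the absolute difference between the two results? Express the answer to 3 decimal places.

Under probabilistic:
  A ∧ F = a·b on (0.5300, 0.2900) = 0.1537
  (A ∧ F) ∨ F = a + b − a·b on (0.1537, 0.2900) = 0.3991
  ¬F = 1 − 0.2900 = 0.7100
  ¬F ∧ F = a·b on (0.7100, 0.2900) = 0.2059
  ((A ∧ F) ∨ F) ∧ (¬F ∧ F) = a·b on (0.3991, 0.2059) = 0.0822
  ¬(((A ∧ F) ∨ F) ∧ (¬F ∧ F)) = 1 − 0.0822 = 0.9178
  → value = 0.9178
Under standard min/max:
  A ∧ F = min(a, b) on (0.53, 0.29) = 0.29
  (A ∧ F) ∨ F = max(a, b) on (0.29, 0.29) = 0.29
  ¬F = 1 − 0.29 = 0.71
  ¬F ∧ F = min(a, b) on (0.71, 0.29) = 0.29
  ((A ∧ F) ∨ F) ∧ (¬F ∧ F) = min(a, b) on (0.29, 0.29) = 0.29
  ¬(((A ∧ F) ∨ F) ∧ (¬F ∧ F)) = 1 − 0.29 = 0.71
  → value = 0.7100
|0.9178 − 0.7100| = 0.208

0.208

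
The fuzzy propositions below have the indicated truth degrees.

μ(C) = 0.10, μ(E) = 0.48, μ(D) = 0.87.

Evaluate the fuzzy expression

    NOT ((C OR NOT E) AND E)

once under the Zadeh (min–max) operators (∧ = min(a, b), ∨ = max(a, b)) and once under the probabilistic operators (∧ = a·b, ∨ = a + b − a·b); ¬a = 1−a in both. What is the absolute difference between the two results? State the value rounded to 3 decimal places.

0.207

Under Zadeh (min–max):
  NOT E = 1 − 0.48 = 0.52
  C OR NOT E = max(a, b) on (0.10, 0.52) = 0.52
  (C OR NOT E) AND E = min(a, b) on (0.52, 0.48) = 0.48
  NOT ((C OR NOT E) AND E) = 1 − 0.48 = 0.52
  → value = 0.5200
Under probabilistic:
  NOT E = 1 − 0.4800 = 0.5200
  C OR NOT E = a + b − a·b on (0.1000, 0.5200) = 0.5680
  (C OR NOT E) AND E = a·b on (0.5680, 0.4800) = 0.2726
  NOT ((C OR NOT E) AND E) = 1 − 0.2726 = 0.7274
  → value = 0.7274
|0.5200 − 0.7274| = 0.207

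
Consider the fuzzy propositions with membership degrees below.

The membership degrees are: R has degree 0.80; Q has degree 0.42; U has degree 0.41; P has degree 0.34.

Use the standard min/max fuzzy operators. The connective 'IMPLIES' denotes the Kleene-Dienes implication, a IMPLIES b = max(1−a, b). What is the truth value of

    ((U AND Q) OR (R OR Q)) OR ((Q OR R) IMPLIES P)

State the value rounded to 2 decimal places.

0.80

U AND Q = min(a, b) on (0.41, 0.42) = 0.41
R OR Q = max(a, b) on (0.80, 0.42) = 0.80
(U AND Q) OR (R OR Q) = max(a, b) on (0.41, 0.80) = 0.80
Q OR R = max(a, b) on (0.42, 0.80) = 0.80
(Q OR R) IMPLIES P  [Kleene-Dienes: max(1−a, b)] with a=0.80, b=0.34 → 0.34
((U AND Q) OR (R OR Q)) OR ((Q OR R) IMPLIES P) = max(a, b) on (0.80, 0.34) = 0.80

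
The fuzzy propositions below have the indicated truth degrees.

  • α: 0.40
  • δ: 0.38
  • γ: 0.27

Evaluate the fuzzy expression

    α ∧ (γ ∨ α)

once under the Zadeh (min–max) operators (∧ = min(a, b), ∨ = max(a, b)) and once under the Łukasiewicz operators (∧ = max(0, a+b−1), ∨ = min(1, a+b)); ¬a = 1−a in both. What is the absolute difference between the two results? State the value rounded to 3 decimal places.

Under Zadeh (min–max):
  γ ∨ α = max(a, b) on (0.27, 0.40) = 0.40
  α ∧ (γ ∨ α) = min(a, b) on (0.40, 0.40) = 0.40
  → value = 0.4000
Under Łukasiewicz:
  γ ∨ α = min(1, a+b) on (0.27, 0.40) = 0.67
  α ∧ (γ ∨ α) = max(0, a+b−1) on (0.40, 0.67) = 0.07
  → value = 0.0700
|0.4000 − 0.0700| = 0.330

0.330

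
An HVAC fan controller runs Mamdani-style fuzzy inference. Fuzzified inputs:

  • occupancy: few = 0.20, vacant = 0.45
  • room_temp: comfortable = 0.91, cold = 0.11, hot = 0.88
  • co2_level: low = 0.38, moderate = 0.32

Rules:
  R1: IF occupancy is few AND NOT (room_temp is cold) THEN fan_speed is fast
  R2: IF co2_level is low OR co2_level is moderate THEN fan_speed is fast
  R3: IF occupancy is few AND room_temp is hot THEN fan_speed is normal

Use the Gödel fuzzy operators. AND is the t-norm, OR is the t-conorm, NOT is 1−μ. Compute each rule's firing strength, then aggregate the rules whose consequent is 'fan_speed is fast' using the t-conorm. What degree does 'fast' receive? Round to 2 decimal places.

R1: few=0.20, ¬cold=1−0.11=0.89; AND[min(a, b)] → w = 0.20
R2: low=0.38, moderate=0.32; OR[max(a, b)] → w = 0.38
R3: few=0.20, hot=0.88; AND[min(a, b)] → w = 0.20
Rules with consequent 'fast': {R1, R2} → strengths 0.20, 0.38
Aggregate via t-conorm [max(a, b)]: 0.38

0.38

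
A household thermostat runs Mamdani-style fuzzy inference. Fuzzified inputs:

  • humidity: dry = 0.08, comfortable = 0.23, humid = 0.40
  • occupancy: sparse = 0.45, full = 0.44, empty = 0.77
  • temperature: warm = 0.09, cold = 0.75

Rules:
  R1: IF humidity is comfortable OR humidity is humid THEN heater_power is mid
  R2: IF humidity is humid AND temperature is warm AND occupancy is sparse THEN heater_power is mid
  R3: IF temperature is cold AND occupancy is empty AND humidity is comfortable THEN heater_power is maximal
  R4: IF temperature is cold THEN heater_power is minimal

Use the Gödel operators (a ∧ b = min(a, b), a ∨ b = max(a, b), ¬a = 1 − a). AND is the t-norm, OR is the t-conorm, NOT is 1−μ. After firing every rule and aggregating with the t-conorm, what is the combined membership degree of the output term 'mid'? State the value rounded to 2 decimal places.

0.40

R1: comfortable=0.23, humid=0.40; OR[max(a, b)] → w = 0.40
R2: humid=0.40, warm=0.09, sparse=0.45; AND[min(a, b)] → w = 0.09
R3: cold=0.75, empty=0.77, comfortable=0.23; AND[min(a, b)] → w = 0.23
R4: cold=0.75 → w = 0.75
Rules with consequent 'mid': {R1, R2} → strengths 0.40, 0.09
Aggregate via t-conorm [max(a, b)]: 0.40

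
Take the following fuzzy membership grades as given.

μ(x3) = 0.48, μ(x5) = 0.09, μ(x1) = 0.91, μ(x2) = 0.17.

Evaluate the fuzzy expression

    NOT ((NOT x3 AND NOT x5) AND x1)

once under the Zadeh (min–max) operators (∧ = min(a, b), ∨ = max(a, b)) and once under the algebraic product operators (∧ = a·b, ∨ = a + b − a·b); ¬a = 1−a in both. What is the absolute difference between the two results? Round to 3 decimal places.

0.089

Under Zadeh (min–max):
  NOT x3 = 1 − 0.48 = 0.52
  NOT x5 = 1 − 0.09 = 0.91
  NOT x3 AND NOT x5 = min(a, b) on (0.52, 0.91) = 0.52
  (NOT x3 AND NOT x5) AND x1 = min(a, b) on (0.52, 0.91) = 0.52
  NOT ((NOT x3 AND NOT x5) AND x1) = 1 − 0.52 = 0.48
  → value = 0.4800
Under algebraic product:
  NOT x3 = 1 − 0.4800 = 0.5200
  NOT x5 = 1 − 0.0900 = 0.9100
  NOT x3 AND NOT x5 = a·b on (0.5200, 0.9100) = 0.4732
  (NOT x3 AND NOT x5) AND x1 = a·b on (0.4732, 0.9100) = 0.4306
  NOT ((NOT x3 AND NOT x5) AND x1) = 1 − 0.4306 = 0.5694
  → value = 0.5694
|0.4800 − 0.5694| = 0.089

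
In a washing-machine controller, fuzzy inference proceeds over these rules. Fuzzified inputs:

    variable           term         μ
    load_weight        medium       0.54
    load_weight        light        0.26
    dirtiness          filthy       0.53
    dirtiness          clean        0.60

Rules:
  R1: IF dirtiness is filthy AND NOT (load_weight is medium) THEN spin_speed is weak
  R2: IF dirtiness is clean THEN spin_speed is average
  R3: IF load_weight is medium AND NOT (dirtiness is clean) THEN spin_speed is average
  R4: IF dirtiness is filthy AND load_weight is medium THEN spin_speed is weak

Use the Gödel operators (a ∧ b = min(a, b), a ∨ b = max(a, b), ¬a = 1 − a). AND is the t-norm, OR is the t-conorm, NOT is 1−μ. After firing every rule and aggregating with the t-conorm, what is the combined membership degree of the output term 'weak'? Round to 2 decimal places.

R1: filthy=0.53, ¬medium=1−0.54=0.46; AND[min(a, b)] → w = 0.46
R2: clean=0.60 → w = 0.60
R3: medium=0.54, ¬clean=1−0.60=0.40; AND[min(a, b)] → w = 0.40
R4: filthy=0.53, medium=0.54; AND[min(a, b)] → w = 0.53
Rules with consequent 'weak': {R1, R4} → strengths 0.46, 0.53
Aggregate via t-conorm [max(a, b)]: 0.53

0.53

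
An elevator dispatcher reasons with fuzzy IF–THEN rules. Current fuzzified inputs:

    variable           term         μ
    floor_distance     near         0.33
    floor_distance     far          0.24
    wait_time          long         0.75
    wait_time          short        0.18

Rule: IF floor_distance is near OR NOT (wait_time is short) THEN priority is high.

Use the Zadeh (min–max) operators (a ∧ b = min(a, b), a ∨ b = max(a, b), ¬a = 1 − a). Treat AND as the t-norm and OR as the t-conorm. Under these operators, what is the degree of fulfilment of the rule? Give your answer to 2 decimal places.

0.82

firing strength: near=0.33, ¬short=1−0.18=0.82; OR[max(a, b)] → w = 0.82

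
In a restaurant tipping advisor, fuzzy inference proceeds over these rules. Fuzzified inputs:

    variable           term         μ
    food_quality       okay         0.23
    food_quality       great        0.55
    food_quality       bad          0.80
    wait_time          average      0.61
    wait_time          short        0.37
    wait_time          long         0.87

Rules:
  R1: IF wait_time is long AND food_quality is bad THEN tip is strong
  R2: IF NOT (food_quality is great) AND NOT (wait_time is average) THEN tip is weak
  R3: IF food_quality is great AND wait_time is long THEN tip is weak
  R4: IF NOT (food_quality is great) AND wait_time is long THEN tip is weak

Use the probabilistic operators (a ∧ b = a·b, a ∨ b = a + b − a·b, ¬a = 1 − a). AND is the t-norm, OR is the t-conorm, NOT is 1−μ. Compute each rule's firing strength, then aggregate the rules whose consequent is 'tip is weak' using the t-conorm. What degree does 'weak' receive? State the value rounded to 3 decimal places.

R1: long=0.87, bad=0.80; AND[a·b] → w = 0.6960
R2: ¬great=1−0.55=0.45, ¬average=1−0.61=0.39; AND[a·b] → w = 0.1755
R3: great=0.55, long=0.87; AND[a·b] → w = 0.4785
R4: ¬great=1−0.55=0.45, long=0.87; AND[a·b] → w = 0.3915
Rules with consequent 'weak': {R2, R3, R4} → strengths 0.1755, 0.4785, 0.3915
Aggregate via t-conorm [a + b − a·b]: 0.7384

0.738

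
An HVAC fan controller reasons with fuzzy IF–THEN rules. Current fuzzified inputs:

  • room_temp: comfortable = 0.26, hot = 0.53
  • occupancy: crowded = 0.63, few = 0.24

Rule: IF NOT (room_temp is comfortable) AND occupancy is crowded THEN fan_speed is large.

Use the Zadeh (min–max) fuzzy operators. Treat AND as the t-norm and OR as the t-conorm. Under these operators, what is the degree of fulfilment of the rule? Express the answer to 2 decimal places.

firing strength: ¬comfortable=1−0.26=0.74, crowded=0.63; AND[min(a, b)] → w = 0.63

0.63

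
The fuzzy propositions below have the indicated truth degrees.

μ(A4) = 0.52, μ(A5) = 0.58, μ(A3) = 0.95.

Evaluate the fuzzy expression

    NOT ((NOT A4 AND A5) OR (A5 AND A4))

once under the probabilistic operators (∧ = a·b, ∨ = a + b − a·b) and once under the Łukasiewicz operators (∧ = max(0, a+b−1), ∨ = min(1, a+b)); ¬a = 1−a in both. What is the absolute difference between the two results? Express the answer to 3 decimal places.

0.336

Under probabilistic:
  NOT A4 = 1 − 0.5200 = 0.4800
  NOT A4 AND A5 = a·b on (0.4800, 0.5800) = 0.2784
  A5 AND A4 = a·b on (0.5800, 0.5200) = 0.3016
  (NOT A4 AND A5) OR (A5 AND A4) = a + b − a·b on (0.2784, 0.3016) = 0.4960
  NOT ((NOT A4 AND A5) OR (A5 AND A4)) = 1 − 0.4960 = 0.5040
  → value = 0.5040
Under Łukasiewicz:
  NOT A4 = 1 − 0.52 = 0.48
  NOT A4 AND A5 = max(0, a+b−1) on (0.48, 0.58) = 0.06
  A5 AND A4 = max(0, a+b−1) on (0.58, 0.52) = 0.10
  (NOT A4 AND A5) OR (A5 AND A4) = min(1, a+b) on (0.06, 0.10) = 0.16
  NOT ((NOT A4 AND A5) OR (A5 AND A4)) = 1 − 0.16 = 0.84
  → value = 0.8400
|0.5040 − 0.8400| = 0.336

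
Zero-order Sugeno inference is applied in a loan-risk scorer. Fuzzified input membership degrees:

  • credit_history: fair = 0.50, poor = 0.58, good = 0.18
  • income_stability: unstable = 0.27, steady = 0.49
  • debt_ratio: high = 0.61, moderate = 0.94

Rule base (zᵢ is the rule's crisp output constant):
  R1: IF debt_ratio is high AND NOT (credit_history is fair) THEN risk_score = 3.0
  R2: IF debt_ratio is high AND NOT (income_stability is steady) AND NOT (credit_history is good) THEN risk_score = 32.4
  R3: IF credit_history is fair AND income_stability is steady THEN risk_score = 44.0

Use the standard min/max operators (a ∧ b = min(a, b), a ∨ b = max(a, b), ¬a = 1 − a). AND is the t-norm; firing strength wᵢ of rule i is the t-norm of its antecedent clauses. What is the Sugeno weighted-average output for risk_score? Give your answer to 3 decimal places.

26.389

R1 (z=3.0): high=0.61, ¬fair=1−0.50=0.50; AND[min(a, b)] → w = 0.50
R2 (z=32.4): high=0.61, ¬steady=1−0.49=0.51, ¬good=1−0.18=0.82; AND[min(a, b)] → w = 0.51
R3 (z=44.0): fair=0.50, steady=0.49; AND[min(a, b)] → w = 0.49
Weighted average = (0.50·3.0 + 0.51·32.4 + 0.49·44.0) / (0.50 + 0.51 + 0.49)
  = 39.5840 / 1.5000 = 26.389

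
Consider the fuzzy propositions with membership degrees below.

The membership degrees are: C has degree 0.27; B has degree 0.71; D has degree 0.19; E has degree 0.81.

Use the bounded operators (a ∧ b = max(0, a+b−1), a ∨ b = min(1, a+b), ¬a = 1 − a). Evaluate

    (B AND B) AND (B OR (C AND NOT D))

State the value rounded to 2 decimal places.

B AND B = max(0, a+b−1) on (0.71, 0.71) = 0.42
NOT D = 1 − 0.19 = 0.81
C AND NOT D = max(0, a+b−1) on (0.27, 0.81) = 0.08
B OR (C AND NOT D) = min(1, a+b) on (0.71, 0.08) = 0.79
(B AND B) AND (B OR (C AND NOT D)) = max(0, a+b−1) on (0.42, 0.79) = 0.21

0.21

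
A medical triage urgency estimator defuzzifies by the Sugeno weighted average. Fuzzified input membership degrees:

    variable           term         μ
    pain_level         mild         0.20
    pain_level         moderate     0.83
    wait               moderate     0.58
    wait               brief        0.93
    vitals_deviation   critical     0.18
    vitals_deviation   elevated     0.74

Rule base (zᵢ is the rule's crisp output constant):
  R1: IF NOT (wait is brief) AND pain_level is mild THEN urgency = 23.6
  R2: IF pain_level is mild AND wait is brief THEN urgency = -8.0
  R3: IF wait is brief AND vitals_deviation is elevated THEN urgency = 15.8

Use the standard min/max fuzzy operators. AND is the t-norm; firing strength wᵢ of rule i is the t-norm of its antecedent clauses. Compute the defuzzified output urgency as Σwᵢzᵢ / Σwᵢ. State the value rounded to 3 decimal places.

11.628

R1 (z=23.6): ¬brief=1−0.93=0.07, mild=0.20; AND[min(a, b)] → w = 0.07
R2 (z=-8.0): mild=0.20, brief=0.93; AND[min(a, b)] → w = 0.20
R3 (z=15.8): brief=0.93, elevated=0.74; AND[min(a, b)] → w = 0.74
Weighted average = (0.07·23.6 + 0.20·-8.0 + 0.74·15.8) / (0.07 + 0.20 + 0.74)
  = 11.7440 / 1.0100 = 11.628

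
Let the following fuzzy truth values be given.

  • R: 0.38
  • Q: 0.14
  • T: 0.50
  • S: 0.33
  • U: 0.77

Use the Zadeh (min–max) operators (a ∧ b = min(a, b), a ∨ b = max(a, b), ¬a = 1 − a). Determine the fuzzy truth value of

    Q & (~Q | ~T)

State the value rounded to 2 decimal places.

~Q = 1 − 0.14 = 0.86
~T = 1 − 0.50 = 0.50
~Q | ~T = max(a, b) on (0.86, 0.50) = 0.86
Q & (~Q | ~T) = min(a, b) on (0.14, 0.86) = 0.14

0.14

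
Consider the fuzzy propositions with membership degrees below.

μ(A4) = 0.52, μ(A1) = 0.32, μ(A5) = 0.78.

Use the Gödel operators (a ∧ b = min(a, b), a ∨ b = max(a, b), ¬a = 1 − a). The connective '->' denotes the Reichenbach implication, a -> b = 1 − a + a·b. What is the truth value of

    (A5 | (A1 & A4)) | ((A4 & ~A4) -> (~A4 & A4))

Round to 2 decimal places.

0.78

A1 & A4 = min(a, b) on (0.32, 0.52) = 0.32
A5 | (A1 & A4) = max(a, b) on (0.78, 0.32) = 0.78
~A4 = 1 − 0.52 = 0.48
A4 & ~A4 = min(a, b) on (0.52, 0.48) = 0.48
~A4 = 1 − 0.52 = 0.48
~A4 & A4 = min(a, b) on (0.48, 0.52) = 0.48
(A4 & ~A4) -> (~A4 & A4)  [Reichenbach: 1 − a + a·b] with a=0.48, b=0.48 → 0.75
(A5 | (A1 & A4)) | ((A4 & ~A4) -> (~A4 & A4)) = max(a, b) on (0.78, 0.75) = 0.78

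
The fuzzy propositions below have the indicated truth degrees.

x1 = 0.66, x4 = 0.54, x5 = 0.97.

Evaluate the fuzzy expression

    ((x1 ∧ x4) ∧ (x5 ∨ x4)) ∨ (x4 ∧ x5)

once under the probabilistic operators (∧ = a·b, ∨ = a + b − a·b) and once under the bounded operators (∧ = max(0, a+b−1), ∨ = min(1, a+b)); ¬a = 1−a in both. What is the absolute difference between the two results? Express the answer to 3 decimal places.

0.019

Under probabilistic:
  x1 ∧ x4 = a·b on (0.6600, 0.5400) = 0.3564
  x5 ∨ x4 = a + b − a·b on (0.9700, 0.5400) = 0.9862
  (x1 ∧ x4) ∧ (x5 ∨ x4) = a·b on (0.3564, 0.9862) = 0.3515
  x4 ∧ x5 = a·b on (0.5400, 0.9700) = 0.5238
  ((x1 ∧ x4) ∧ (x5 ∨ x4)) ∨ (x4 ∧ x5) = a + b − a·b on (0.3515, 0.5238) = 0.6912
  → value = 0.6912
Under bounded:
  x1 ∧ x4 = max(0, a+b−1) on (0.66, 0.54) = 0.20
  x5 ∨ x4 = min(1, a+b) on (0.97, 0.54) = 1.00
  (x1 ∧ x4) ∧ (x5 ∨ x4) = max(0, a+b−1) on (0.20, 1.00) = 0.20
  x4 ∧ x5 = max(0, a+b−1) on (0.54, 0.97) = 0.51
  ((x1 ∧ x4) ∧ (x5 ∨ x4)) ∨ (x4 ∧ x5) = min(1, a+b) on (0.20, 0.51) = 0.71
  → value = 0.7100
|0.6912 − 0.7100| = 0.019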